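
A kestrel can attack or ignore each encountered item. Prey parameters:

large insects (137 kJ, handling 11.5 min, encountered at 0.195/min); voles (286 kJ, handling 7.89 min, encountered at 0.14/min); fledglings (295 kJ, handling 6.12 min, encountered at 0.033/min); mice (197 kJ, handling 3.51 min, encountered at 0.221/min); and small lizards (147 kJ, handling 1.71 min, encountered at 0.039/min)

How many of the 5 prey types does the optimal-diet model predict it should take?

4

Profitabilities (E/h, kJ/min): small lizards 86, mice 56.1, fledglings 48.2, voles 36.2, large insects 11.9. Add prey in this order while the next type's profitability exceeds the intake rate on those already taken.
Rate on top 1: 5.375. mice: 56.1 > 5.375 → include.
Rate on top 2: 26.74. fledglings: 48.2 > 26.74 → include.
Rate on top 3: 28.86. voles: 36.2 > 28.86 → include.
Rate on top 4: 31.45. large insects: 11.9 < 31.45 → exclude; stop.
Optimal diet: small lizards, mice, fledglings, voles — 4 of 5 types.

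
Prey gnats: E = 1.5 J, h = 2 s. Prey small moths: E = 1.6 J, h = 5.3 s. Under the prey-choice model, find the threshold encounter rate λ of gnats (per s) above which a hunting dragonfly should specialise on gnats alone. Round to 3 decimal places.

Drop small moths once their profitability E₂/h₂ falls below the rate achievable on gnats alone: E₂/h₂ = λE₁/(1 + λh₁).
Solve for λ: λE₁h₂ = E₂(1 + λh₁) → λ(E₁h₂ − E₂h₁) = E₂ → λ = E₂/(E₁h₂ − E₂h₁).
λ = 1.6/(1.5×5.3 − 1.6×2) = 1.6/4.75 = 0.3368 per s.

0.337 per s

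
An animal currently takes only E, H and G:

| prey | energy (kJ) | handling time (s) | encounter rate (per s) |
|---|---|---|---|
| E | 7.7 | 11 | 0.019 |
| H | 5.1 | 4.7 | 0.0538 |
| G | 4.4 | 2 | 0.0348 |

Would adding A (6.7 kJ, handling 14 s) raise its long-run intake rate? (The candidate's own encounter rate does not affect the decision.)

Intake rate on the current diet: R = (0.019×7.7 + 0.0538×5.1 + 0.0348×4.4) / (1 + 0.019×11 + 0.0538×4.7 + 0.0348×2) = 0.5738/1.531 = 0.3747 kJ/s.
Profitability of A: 6.7/14 = 0.4786 kJ/s.
Since 0.4786 > R, including A increases the long-run rate.

Yes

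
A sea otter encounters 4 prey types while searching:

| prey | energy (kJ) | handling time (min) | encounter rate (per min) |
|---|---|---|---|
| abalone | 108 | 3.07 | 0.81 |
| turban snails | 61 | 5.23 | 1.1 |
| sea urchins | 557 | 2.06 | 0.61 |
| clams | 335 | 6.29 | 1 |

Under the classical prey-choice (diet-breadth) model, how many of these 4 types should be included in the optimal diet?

1

Profitabilities (E/h, kJ/min): sea urchins 270, clams 53.3, abalone 35.2, turban snails 11.7. Add prey in this order while the next type's profitability exceeds the intake rate on those already taken.
Rate on top 1: 150.6. clams: 53.3 < 150.6 → exclude; stop.
Optimal diet: sea urchins — 1 of 4 types.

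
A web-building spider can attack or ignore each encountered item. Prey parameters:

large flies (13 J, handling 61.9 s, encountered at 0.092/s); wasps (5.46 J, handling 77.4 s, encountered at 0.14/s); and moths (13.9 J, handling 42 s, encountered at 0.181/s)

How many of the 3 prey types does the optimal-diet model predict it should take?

1

Profitabilities (E/h, J/s): moths 0.331, large flies 0.21, wasps 0.0705. Add prey in this order while the next type's profitability exceeds the intake rate on those already taken.
Rate on top 1: 0.2925. large flies: 0.21 < 0.2925 → exclude; stop.
Optimal diet: moths — 1 of 3 types.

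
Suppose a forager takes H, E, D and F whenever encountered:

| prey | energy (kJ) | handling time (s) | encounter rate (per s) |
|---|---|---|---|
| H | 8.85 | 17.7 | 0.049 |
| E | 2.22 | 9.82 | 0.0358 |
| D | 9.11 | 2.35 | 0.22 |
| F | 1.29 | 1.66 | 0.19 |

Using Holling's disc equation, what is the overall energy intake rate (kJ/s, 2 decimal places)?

R = Σλ_iE_i / (1 + Σλ_ih_i)
Numerator: 0.049×8.85 + 0.0358×2.22 + 0.22×9.11 + 0.19×1.29 = 2.762
Denominator: 1 + 0.049×17.7 + 0.0358×9.82 + 0.22×2.35 + 0.19×1.66 = 3.051
R = 2.762/3.051 = 0.9053 kJ/s

0.91 kJ/s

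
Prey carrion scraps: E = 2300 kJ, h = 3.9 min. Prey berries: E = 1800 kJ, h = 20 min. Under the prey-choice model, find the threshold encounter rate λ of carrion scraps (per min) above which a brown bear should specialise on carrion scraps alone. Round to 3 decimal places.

Drop berries once their profitability E₂/h₂ falls below the rate achievable on carrion scraps alone: E₂/h₂ = λE₁/(1 + λh₁).
Solve for λ: λE₁h₂ = E₂(1 + λh₁) → λ(E₁h₂ − E₂h₁) = E₂ → λ = E₂/(E₁h₂ − E₂h₁).
λ = 1800/(2300×20 − 1800×3.9) = 1800/3.898e+04 = 0.04618 per min.

0.046 per min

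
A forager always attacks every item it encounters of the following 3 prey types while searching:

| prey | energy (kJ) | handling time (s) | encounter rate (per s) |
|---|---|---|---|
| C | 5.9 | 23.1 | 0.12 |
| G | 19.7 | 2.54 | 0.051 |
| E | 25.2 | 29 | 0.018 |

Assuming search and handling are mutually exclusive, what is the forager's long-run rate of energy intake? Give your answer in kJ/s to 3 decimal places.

R = (0.12×5.9 + 0.051×19.7 + 0.018×25.2) / (1 + 0.12×23.1 + 0.051×2.54 + 0.018×29) = 2.166/4.424 = 0.4897 kJ/s.

0.490 kJ/s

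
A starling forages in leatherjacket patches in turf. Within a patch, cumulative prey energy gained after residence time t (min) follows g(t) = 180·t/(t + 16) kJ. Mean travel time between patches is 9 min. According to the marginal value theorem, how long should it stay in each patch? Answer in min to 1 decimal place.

12.0 min

Optimal t* satisfies g'(t*) = g(t*)/(T + t*).
g'(t) = 180·16/(t + 16)². Setting 180·16/(t+16)² = 180t/[(t+16)(9+t)] gives 16(9+t) = t(t+16), so t² = 16×9 = 144.
t* = √144 = 12 min.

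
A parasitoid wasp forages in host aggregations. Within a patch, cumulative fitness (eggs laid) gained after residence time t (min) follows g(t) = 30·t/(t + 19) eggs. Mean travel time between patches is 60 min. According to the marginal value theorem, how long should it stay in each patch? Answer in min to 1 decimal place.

By the marginal value theorem, leave when the instantaneous gain rate g'(t) equals the habitat-wide average g(t)/(T + t).
g'(t) = 30·19/(t + 19)². Setting 30·19/(t+19)² = 30t/[(t+19)(60+t)] gives 19(60+t) = t(t+19), so t² = 19×60 = 1140.
t* = √1140 = 33.76 min.

33.8 min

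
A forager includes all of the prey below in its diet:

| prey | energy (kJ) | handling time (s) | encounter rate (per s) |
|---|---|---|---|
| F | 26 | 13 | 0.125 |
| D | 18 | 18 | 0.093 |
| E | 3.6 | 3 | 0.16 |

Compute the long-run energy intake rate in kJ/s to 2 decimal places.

1.15 kJ/s

R = (0.125×26 + 0.093×18 + 0.16×3.6) / (1 + 0.125×13 + 0.093×18 + 0.16×3) = 5.5/4.779 = 1.151 kJ/s.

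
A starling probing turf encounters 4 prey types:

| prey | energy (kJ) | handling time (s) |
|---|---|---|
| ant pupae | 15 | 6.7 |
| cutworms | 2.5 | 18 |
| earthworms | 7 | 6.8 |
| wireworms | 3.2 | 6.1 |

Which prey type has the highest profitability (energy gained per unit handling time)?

Profitability E/h (kJ/s): ant pupae = 15/6.7 = 2.24, cutworms = 2.5/18 = 0.139, earthworms = 7/6.8 = 1.03, wireworms = 3.2/6.1 = 0.525.
Ranked: ant pupae > earthworms > wireworms > cutworms.

ant pupae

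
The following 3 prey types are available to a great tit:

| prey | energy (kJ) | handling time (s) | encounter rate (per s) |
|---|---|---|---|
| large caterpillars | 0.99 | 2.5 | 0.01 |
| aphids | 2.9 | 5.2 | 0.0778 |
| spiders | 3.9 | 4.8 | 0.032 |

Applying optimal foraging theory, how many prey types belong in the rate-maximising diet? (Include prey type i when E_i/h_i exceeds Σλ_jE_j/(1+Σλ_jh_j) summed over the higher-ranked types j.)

3

Rank by E/h (kJ/s): spiders 0.812, aphids 0.558, large caterpillars 0.396. Include each in turn until the next type's E/h falls below the running intake rate.
Rate on top 1: 0.1082. aphids: 0.558 > 0.1082 → include.
Rate on top 2: 0.2249. large caterpillars: 0.396 > 0.2249 → include.
Optimal diet: spiders, aphids, large caterpillars — 3 of 3 types.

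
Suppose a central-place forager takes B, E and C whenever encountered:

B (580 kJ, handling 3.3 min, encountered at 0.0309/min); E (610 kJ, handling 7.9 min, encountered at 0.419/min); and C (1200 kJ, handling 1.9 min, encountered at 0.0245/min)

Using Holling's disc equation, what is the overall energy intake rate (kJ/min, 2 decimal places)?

67.94 kJ/min

Energy encountered per unit search time: 0.0309×580 + 0.419×610 + 0.0245×1200 = 302.9 kJ/min.
Handling time per unit search time: 0.0309×3.3 + 0.419×7.9 + 0.0245×1.9 = 3.459.
Rate = 302.9/(1 + 3.459) = 67.94 kJ/min.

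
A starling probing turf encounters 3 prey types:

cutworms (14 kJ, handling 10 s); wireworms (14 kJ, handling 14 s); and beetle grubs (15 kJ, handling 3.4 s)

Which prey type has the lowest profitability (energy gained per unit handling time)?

In descending order of E/h:
beetle grubs: 15/3.4 = 4.41 kJ/s
cutworms: 14/10 = 1.4 kJ/s
wireworms: 14/14 = 1 kJ/s

wireworms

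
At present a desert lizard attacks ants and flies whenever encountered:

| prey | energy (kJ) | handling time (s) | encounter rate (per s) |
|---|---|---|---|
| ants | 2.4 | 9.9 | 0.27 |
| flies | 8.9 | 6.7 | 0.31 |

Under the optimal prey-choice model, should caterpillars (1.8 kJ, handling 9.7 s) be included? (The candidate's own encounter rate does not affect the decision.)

Intake rate on the current diet: R = (0.27×2.4 + 0.31×8.9) / (1 + 0.27×9.9 + 0.31×6.7) = 3.407/5.75 = 0.5925 kJ/s.
Profitability of caterpillars: 1.8/9.7 = 0.1856 kJ/s.
0.1856 < 0.5925, so adding caterpillars would lower the average — exclude it.

No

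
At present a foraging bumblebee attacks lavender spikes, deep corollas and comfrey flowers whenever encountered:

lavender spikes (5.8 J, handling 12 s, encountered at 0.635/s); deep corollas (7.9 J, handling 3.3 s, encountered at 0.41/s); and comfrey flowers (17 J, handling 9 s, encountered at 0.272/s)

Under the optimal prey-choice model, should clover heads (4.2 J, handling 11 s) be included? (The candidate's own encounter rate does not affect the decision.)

No

On lavender spikes, deep corollas and comfrey flowers alone, R = ΣλE/(1+Σλh) = 11.55/12.42 = 0.9296 J/s.
clover heads: E/h = 4.2/11 = 0.3818 J/s.
0.3818 < 0.9296, so adding clover heads would lower the average — exclude it.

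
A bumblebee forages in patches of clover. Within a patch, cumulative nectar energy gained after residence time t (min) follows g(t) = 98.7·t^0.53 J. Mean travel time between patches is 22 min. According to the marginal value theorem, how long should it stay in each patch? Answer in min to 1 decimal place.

By the marginal value theorem, leave when the instantaneous gain rate g'(t) equals the habitat-wide average g(t)/(T + t).
g'(t) = 0.53·98.7·t^-0.47. Setting 0.53·98.7·t^-0.47 = 98.7·t^0.53/(22+t) gives 0.53(22+t) = t, so 0.47·t = 0.53×22.
t* = 0.53×22/0.47 = 24.81 min.

24.8 min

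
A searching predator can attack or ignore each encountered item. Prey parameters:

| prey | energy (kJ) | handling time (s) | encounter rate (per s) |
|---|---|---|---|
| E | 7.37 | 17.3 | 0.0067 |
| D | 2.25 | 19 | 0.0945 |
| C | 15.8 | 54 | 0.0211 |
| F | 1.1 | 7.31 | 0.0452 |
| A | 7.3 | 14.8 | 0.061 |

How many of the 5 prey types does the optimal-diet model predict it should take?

E/h in descending order: A 0.493, E 0.426, C 0.293, F 0.15, D 0.118 kJ/s. The optimal diet is the largest prefix of this list for which every included type satisfies E_i/h_i > R on the types above it.
Rate on top 1: 0.234. E: 0.426 > 0.234 → include.
Rate on top 2: 0.245. C: 0.293 > 0.245 → include.
Rate on top 3: 0.2622. F: 0.15 < 0.2622 → exclude; stop.
Optimal diet: A, E, C — 3 of 5 types.

3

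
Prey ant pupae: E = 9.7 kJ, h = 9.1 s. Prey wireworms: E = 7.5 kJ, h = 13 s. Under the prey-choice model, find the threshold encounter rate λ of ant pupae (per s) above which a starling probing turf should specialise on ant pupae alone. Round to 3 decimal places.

Drop wireworms once their profitability E₂/h₂ falls below the rate achievable on ant pupae alone: E₂/h₂ = λE₁/(1 + λh₁).
Solve for λ: λE₁h₂ = E₂(1 + λh₁) → λ(E₁h₂ − E₂h₁) = E₂ → λ = E₂/(E₁h₂ − E₂h₁).
λ = 7.5/(9.7×13 − 7.5×9.1) = 7.5/57.85 = 0.1296 per s.

0.130 per s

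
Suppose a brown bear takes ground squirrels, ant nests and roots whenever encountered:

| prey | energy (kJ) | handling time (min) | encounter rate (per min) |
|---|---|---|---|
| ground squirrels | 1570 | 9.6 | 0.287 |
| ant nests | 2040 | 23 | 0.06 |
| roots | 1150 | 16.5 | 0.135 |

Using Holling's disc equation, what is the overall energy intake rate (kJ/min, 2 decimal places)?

98.91 kJ/min

R = (0.287×1570 + 0.06×2040 + 0.135×1150) / (1 + 0.287×9.6 + 0.06×23 + 0.135×16.5) = 728.2/7.363 = 98.91 kJ/min.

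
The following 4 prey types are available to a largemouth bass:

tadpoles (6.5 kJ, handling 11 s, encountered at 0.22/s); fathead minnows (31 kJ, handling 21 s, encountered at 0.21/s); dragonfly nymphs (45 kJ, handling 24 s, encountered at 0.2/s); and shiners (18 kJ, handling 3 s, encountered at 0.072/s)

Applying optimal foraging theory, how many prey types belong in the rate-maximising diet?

2

E/h in descending order: shiners 6, dragonfly nymphs 1.88, fathead minnows 1.48, tadpoles 0.591 kJ/s. The optimal diet is the largest prefix of this list for which every included type satisfies E_i/h_i > R on the types above it.
Rate on top 1: 1.066. dragonfly nymphs: 1.88 > 1.066 → include.
Rate on top 2: 1.711. fathead minnows: 1.48 < 1.711 → exclude; stop.
Optimal diet: shiners, dragonfly nymphs — 2 of 4 types.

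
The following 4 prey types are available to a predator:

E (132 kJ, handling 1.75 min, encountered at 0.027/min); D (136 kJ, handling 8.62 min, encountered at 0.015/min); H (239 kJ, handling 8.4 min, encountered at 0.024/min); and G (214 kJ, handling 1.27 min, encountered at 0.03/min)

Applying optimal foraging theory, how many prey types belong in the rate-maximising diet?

4

Profitabilities (E/h, kJ/min): G 169, E 75.4, H 28.5, D 15.8. Add prey in this order while the next type's profitability exceeds the intake rate on those already taken.
Rate on top 1: 6.184. E: 75.4 > 6.184 → include.
Rate on top 2: 9.199. H: 28.5 > 9.199 → include.
Rate on top 3: 12.21. D: 15.8 > 12.21 → include.
Optimal diet: G, E, H, D — 4 of 4 types.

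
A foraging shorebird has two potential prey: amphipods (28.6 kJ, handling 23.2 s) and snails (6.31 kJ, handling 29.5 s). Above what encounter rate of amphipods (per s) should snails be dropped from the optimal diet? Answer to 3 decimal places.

Drop snails once their profitability E₂/h₂ falls below the rate achievable on amphipods alone: E₂/h₂ = λE₁/(1 + λh₁).
Solve for λ: λE₁h₂ = E₂(1 + λh₁) → λ(E₁h₂ − E₂h₁) = E₂ → λ = E₂/(E₁h₂ − E₂h₁).
λ = 6.31/(28.6×29.5 − 6.31×23.2) = 6.31/697.3 = 0.009049 per s.

0.009 per s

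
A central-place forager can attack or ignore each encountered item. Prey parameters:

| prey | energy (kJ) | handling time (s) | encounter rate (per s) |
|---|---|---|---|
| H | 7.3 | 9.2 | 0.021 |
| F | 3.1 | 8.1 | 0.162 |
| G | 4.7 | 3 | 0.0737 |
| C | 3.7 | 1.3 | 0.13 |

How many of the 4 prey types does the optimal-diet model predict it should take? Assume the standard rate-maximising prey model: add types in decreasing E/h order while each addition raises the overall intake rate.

3

Rank by E/h (kJ/s): C 2.85, G 1.57, H 0.793, F 0.383. Include each in turn until the next type's E/h falls below the running intake rate.
Rate on top 1: 0.4115. G: 1.57 > 0.4115 → include.
Rate on top 2: 0.5952. H: 0.793 > 0.5952 → include.
Rate on top 3: 0.6194. F: 0.383 < 0.6194 → exclude; stop.
Optimal diet: C, G, H — 3 of 4 types.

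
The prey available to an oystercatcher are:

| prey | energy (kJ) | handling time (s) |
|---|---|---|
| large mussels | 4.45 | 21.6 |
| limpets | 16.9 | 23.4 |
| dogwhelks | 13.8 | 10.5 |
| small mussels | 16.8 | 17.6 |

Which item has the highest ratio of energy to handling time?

dogwhelks

In descending order of E/h:
dogwhelks: 13.8/10.5 = 1.31 kJ/s
small mussels: 16.8/17.6 = 0.955 kJ/s
limpets: 16.9/23.4 = 0.722 kJ/s
large mussels: 4.45/21.6 = 0.206 kJ/s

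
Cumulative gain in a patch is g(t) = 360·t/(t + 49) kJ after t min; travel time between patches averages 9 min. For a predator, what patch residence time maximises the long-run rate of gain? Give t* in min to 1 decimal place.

21.0 min

Maximise g(t)/(T+t): set derivative to zero → g'(t)(T+t) = g(t).
g'(t) = 360·49/(t + 49)². Setting 360·49/(t+49)² = 360t/[(t+49)(9+t)] gives 49(9+t) = t(t+49), so t² = 49×9 = 441.
t* = √441 = 21 min.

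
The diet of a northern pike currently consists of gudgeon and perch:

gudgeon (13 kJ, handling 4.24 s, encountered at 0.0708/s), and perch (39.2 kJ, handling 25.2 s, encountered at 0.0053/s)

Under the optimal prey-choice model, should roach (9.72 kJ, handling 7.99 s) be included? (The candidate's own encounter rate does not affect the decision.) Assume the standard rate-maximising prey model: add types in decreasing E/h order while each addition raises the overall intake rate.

Intake rate on the current diet: R = (0.0708×13 + 0.0053×39.2) / (1 + 0.0708×4.24 + 0.0053×25.2) = 1.128/1.434 = 0.7869 kJ/s.
Profitability of roach: 9.72/7.99 = 1.217 kJ/s.
1.217 > 0.7869, so adding roach raises the average — include it.

Yes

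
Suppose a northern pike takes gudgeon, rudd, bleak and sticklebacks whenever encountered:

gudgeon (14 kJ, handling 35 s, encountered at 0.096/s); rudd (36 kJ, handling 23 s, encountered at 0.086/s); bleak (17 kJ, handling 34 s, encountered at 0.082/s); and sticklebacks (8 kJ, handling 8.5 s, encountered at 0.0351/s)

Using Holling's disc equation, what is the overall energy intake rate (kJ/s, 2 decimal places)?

R = (0.096×14 + 0.086×36 + 0.082×17 + 0.0351×8) / (1 + 0.096×35 + 0.086×23 + 0.082×34 + 0.0351×8.5) = 6.115/9.424 = 0.6488 kJ/s.

0.65 kJ/s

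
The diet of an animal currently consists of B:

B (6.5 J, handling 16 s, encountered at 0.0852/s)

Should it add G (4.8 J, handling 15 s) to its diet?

Intake rate on the current diet: R = (0.0852×6.5) / (1 + 0.0852×16) = 0.5538/2.363 = 0.2343 J/s.
G: E/h = 4.8/15 = 0.32 J/s.
Since 0.32 > R, including G increases the long-run rate.

Yes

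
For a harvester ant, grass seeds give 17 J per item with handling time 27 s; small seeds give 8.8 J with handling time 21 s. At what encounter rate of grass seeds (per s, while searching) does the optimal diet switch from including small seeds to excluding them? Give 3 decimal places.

0.074 per s

Drop small seeds once their profitability E₂/h₂ falls below the rate achievable on grass seeds alone: E₂/h₂ = λE₁/(1 + λh₁).
Solve for λ: λE₁h₂ = E₂(1 + λh₁) → λ(E₁h₂ − E₂h₁) = E₂ → λ = E₂/(E₁h₂ − E₂h₁).
λ = 8.8/(17×21 − 8.8×27) = 8.8/119.4 = 0.0737 per s.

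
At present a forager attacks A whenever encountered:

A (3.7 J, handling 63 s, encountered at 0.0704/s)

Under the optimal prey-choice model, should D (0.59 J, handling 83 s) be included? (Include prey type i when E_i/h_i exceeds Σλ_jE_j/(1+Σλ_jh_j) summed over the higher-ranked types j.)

No

Current rate: (0.0704×3.7)/(1 + 0.0704×63) = 0.04792 J/s.
D: E/h = 0.59/83 = 0.007108 J/s.
Since 0.007108 < R, time spent handling D is better spent searching.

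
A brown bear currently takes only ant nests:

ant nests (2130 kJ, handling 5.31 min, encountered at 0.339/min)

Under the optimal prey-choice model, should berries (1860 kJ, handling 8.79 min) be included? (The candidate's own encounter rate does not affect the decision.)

No

Current rate: (0.339×2130)/(1 + 0.339×5.31) = 257.9 kJ/min.
berries: E/h = 1860/8.79 = 211.6 kJ/min.
211.6 < 257.9, so adding berries would lower the average — exclude it.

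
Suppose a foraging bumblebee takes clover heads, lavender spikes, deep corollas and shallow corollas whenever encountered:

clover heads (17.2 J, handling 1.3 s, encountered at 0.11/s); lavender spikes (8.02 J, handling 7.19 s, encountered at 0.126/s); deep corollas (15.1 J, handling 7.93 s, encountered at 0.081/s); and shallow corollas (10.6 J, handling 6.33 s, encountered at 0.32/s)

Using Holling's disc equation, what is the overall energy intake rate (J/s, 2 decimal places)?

1.59 J/s

Energy encountered per unit search time: 0.11×17.2 + 0.126×8.02 + 0.081×15.1 + 0.32×10.6 = 7.518 J/s.
Handling time per unit search time: 0.11×1.3 + 0.126×7.19 + 0.081×7.93 + 0.32×6.33 = 3.717.
Rate = 7.518/(1 + 3.717) = 1.594 J/s.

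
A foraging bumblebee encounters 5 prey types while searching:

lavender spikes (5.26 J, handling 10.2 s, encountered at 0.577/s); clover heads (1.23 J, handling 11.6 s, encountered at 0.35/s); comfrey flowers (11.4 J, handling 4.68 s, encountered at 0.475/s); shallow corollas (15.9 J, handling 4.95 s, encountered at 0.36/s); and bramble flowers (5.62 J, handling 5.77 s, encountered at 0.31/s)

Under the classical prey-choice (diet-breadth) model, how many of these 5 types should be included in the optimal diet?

E/h in descending order: shallow corollas 3.21, comfrey flowers 2.44, bramble flowers 0.974, lavender spikes 0.516, clover heads 0.106 J/s. The optimal diet is the largest prefix of this list for which every included type satisfies E_i/h_i > R on the types above it.
Rate on top 1: 2.058. comfrey flowers: 2.44 > 2.058 → include.
Rate on top 2: 2.226. bramble flowers: 0.974 < 2.226 → exclude; stop.
Optimal diet: shallow corollas, comfrey flowers — 2 of 5 types.

2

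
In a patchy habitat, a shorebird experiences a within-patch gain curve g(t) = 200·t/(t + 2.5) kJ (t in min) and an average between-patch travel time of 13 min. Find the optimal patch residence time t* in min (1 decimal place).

By the marginal value theorem, leave when the instantaneous gain rate g'(t) equals the habitat-wide average g(t)/(T + t).
g'(t) = 200·2.5/(t + 2.5)². Setting 200·2.5/(t+2.5)² = 200t/[(t+2.5)(13+t)] gives 2.5(13+t) = t(t+2.5), so t² = 2.5×13 = 32.5.
t* = √32.5 = 5.701 min.

5.7 min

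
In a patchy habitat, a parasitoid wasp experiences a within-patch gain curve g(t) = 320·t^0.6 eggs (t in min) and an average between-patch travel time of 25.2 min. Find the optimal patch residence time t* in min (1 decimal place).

37.8 min

By the marginal value theorem, leave when the instantaneous gain rate g'(t) equals the habitat-wide average g(t)/(T + t).
g'(t) = 0.6·320·t^-0.4. Setting 0.6·320·t^-0.4 = 320·t^0.6/(25.2+t) gives 0.6(25.2+t) = t, so 0.40·t = 0.6×25.2.
t* = 0.6×25.2/0.40 = 37.8 min.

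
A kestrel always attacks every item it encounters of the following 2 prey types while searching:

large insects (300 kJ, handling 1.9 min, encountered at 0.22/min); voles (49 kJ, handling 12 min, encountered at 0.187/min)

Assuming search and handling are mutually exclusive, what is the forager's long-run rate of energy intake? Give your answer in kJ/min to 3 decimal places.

20.525 kJ/min

R = (0.22×300 + 0.187×49) / (1 + 0.22×1.9 + 0.187×12) = 75.16/3.662 = 20.53 kJ/min.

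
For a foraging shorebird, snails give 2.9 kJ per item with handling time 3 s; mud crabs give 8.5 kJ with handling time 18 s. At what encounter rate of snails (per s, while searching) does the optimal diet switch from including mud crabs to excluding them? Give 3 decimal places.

The zero-one rule: include mud crabs iff E₂/h₂ > λE₁/(1+λh₁). Equality gives the switch point.
λE₁h₂ = E₂ + λE₂h₁ ⇒ λ = E₂/(E₁h₂ − E₂h₁) = 8.5/(52.2 − 25.5) = 0.3184 per s.

0.318 per s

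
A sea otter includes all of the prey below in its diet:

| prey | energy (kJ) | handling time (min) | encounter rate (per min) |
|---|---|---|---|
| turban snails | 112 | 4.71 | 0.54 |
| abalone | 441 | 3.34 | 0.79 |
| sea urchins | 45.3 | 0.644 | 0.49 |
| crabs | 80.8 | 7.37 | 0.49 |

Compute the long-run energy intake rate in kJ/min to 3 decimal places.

46.559 kJ/min

R = Σλ_iE_i / (1 + Σλ_ih_i)
Numerator: 0.54×112 + 0.79×441 + 0.49×45.3 + 0.49×80.8 = 470.7
Denominator: 1 + 0.54×4.71 + 0.79×3.34 + 0.49×0.644 + 0.49×7.37 = 10.11
R = 470.7/10.11 = 46.56 kJ/min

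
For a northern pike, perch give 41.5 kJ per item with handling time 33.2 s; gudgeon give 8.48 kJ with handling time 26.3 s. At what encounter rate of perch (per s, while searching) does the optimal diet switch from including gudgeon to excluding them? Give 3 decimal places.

0.010 per s

The zero-one rule: include gudgeon iff E₂/h₂ > λE₁/(1+λh₁). Equality gives the switch point.
λE₁h₂ = E₂ + λE₂h₁ ⇒ λ = E₂/(E₁h₂ − E₂h₁) = 8.48/(1091 − 281.5) = 0.01047 per s.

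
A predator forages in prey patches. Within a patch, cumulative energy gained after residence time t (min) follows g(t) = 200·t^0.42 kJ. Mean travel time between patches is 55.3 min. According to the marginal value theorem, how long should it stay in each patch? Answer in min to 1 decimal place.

40.0 min

Optimal t* satisfies g'(t*) = g(t*)/(T + t*).
g'(t) = 0.42·200·t^-0.58. Setting 0.42·200·t^-0.58 = 200·t^0.42/(55.3+t) gives 0.42(55.3+t) = t, so 0.58·t = 0.42×55.3.
t* = 0.42×55.3/0.58 = 40.04 min.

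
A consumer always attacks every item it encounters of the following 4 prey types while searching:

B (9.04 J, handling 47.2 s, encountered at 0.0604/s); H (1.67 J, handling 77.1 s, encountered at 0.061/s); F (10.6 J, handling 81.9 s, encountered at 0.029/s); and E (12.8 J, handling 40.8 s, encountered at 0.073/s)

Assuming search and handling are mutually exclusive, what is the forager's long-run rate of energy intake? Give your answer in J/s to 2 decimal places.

R = Σλ_iE_i / (1 + Σλ_ih_i)
Numerator: 0.0604×9.04 + 0.061×1.67 + 0.029×10.6 + 0.073×12.8 = 1.89
Denominator: 1 + 0.0604×47.2 + 0.061×77.1 + 0.029×81.9 + 0.073×40.8 = 13.91
R = 1.89/13.91 = 0.1359 J/s

0.14 J/s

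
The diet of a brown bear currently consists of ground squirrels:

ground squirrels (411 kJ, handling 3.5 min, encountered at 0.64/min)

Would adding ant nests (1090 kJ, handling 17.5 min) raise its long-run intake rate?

No

Intake rate on the current diet: R = (0.64×411) / (1 + 0.64×3.5) = 263/3.24 = 81.19 kJ/min.
Profitability of ant nests: 1090/17.5 = 62.29 kJ/min.
62.29 < 81.19, so adding ant nests would lower the average — exclude it.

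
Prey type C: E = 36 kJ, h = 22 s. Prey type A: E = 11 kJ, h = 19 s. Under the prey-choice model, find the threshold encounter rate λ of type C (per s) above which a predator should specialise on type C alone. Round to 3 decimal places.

0.025 per s

At the threshold, the rate on type C alone equals the profitability of type A: λ·36/(1 + λ·22) = 11/19 = 0.5789.
Rearranging, λ(36 − 0.5789×22) = 0.5789, so λ = 0.5789/23.26 = 0.02489 per s.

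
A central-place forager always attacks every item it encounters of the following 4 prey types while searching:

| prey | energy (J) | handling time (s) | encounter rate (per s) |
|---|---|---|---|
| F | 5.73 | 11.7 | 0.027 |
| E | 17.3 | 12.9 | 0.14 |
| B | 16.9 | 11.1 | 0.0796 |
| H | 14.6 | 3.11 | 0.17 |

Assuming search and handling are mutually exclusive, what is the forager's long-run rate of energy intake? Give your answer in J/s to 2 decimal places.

R = (0.027×5.73 + 0.14×17.3 + 0.0796×16.9 + 0.17×14.6) / (1 + 0.027×11.7 + 0.14×12.9 + 0.0796×11.1 + 0.17×3.11) = 6.404/4.534 = 1.412 J/s.

1.41 J/s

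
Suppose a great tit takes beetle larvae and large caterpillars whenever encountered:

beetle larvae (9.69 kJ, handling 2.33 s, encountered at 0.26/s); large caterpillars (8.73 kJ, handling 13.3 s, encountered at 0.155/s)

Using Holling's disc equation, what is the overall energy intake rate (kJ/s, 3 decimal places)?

R = Σλ_iE_i / (1 + Σλ_ih_i)
Numerator: 0.26×9.69 + 0.155×8.73 = 3.873
Denominator: 1 + 0.26×2.33 + 0.155×13.3 = 3.667
R = 3.873/3.667 = 1.056 kJ/s

1.056 kJ/s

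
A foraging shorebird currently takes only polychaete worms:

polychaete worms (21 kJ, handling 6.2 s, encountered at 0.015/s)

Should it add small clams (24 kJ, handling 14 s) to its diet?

On polychaete worms alone, R = ΣλE/(1+Σλh) = 0.315/1.093 = 0.2882 kJ/s.
Profitability of small clams: 24/14 = 1.714 kJ/s.
1.714 > 0.2882, so adding small clams raises the average — include it.

Yes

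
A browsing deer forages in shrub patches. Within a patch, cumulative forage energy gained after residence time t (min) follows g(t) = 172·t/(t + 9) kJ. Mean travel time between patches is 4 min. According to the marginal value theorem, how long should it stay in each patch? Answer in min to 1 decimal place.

Optimal t* satisfies g'(t*) = g(t*)/(T + t*).
g'(t) = 172·9/(t + 9)². Setting 172·9/(t+9)² = 172t/[(t+9)(4+t)] gives 9(4+t) = t(t+9), so t² = 9×4 = 36.
t* = √36 = 6 min.

6.0 min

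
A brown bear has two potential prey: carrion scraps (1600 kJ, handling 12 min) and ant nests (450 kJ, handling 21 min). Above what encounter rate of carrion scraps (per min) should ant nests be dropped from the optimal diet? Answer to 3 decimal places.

0.016 per min

Drop ant nests once their profitability E₂/h₂ falls below the rate achievable on carrion scraps alone: E₂/h₂ = λE₁/(1 + λh₁).
Solve for λ: λE₁h₂ = E₂(1 + λh₁) → λ(E₁h₂ − E₂h₁) = E₂ → λ = E₂/(E₁h₂ − E₂h₁).
λ = 450/(1600×21 − 450×12) = 450/2.82e+04 = 0.01596 per min.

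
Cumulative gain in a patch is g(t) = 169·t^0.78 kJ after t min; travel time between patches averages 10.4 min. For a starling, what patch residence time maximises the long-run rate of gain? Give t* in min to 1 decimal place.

36.9 min

By the marginal value theorem, leave when the instantaneous gain rate g'(t) equals the habitat-wide average g(t)/(T + t).
g'(t) = 0.78·169·t^-0.22. Setting 0.78·169·t^-0.22 = 169·t^0.78/(10.4+t) gives 0.78(10.4+t) = t, so 0.22·t = 0.78×10.4.
t* = 0.78×10.4/0.22 = 36.87 min.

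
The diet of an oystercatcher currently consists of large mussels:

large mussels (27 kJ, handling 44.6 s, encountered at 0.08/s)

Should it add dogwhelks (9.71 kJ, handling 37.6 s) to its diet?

No

Intake rate on the current diet: R = (0.08×27) / (1 + 0.08×44.6) = 2.16/4.568 = 0.4729 kJ/s.
Profitability of dogwhelks: 9.71/37.6 = 0.2582 kJ/s.
Since 0.2582 < R, time spent handling dogwhelks is better spent searching.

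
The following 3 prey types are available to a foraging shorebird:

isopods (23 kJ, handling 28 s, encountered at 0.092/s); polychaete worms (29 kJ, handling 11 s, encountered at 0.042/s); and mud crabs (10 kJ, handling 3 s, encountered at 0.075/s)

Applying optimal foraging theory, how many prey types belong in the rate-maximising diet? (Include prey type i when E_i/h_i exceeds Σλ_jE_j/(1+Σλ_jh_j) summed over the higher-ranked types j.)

E/h in descending order: mud crabs 3.33, polychaete worms 2.64, isopods 0.821 kJ/s. The optimal diet is the largest prefix of this list for which every included type satisfies E_i/h_i > R on the types above it.
Rate on top 1: 0.6122. polychaete worms: 2.64 > 0.6122 → include.
Rate on top 2: 1.167. isopods: 0.821 < 1.167 → exclude; stop.
Optimal diet: mud crabs, polychaete worms — 2 of 3 types.

2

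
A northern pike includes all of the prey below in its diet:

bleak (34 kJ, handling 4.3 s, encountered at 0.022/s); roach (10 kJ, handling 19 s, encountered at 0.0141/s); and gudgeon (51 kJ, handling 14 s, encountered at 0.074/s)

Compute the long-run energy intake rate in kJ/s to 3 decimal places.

R = Σλ_iE_i / (1 + Σλ_ih_i)
Numerator: 0.022×34 + 0.0141×10 + 0.074×51 = 4.663
Denominator: 1 + 0.022×4.3 + 0.0141×19 + 0.074×14 = 2.399
R = 4.663/2.399 = 1.944 kJ/s

1.944 kJ/s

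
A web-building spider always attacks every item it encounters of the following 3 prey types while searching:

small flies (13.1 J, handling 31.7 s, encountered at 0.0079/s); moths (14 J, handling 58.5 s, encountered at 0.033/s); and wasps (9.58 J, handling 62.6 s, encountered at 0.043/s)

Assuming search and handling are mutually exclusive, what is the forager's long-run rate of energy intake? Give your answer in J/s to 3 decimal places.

0.166 J/s

R = (0.0079×13.1 + 0.033×14 + 0.043×9.58) / (1 + 0.0079×31.7 + 0.033×58.5 + 0.043×62.6) = 0.9774/5.873 = 0.1664 J/s.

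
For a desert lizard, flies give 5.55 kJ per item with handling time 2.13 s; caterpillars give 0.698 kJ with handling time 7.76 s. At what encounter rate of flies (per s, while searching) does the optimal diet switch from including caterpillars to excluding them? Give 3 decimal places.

0.017 per s

At the threshold, the rate on flies alone equals the profitability of caterpillars: λ·5.55/(1 + λ·2.13) = 0.698/7.76 = 0.08995.
Rearranging, λ(5.55 − 0.08995×2.13) = 0.08995, so λ = 0.08995/5.358 = 0.01679 per s.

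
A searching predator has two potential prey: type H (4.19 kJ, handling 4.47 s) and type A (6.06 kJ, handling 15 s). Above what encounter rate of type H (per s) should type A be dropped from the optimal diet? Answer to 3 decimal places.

0.169 per s

At the threshold, the rate on type H alone equals the profitability of type A: λ·4.19/(1 + λ·4.47) = 6.06/15 = 0.404.
Rearranging, λ(4.19 − 0.404×4.47) = 0.404, so λ = 0.404/2.384 = 0.1695 per s.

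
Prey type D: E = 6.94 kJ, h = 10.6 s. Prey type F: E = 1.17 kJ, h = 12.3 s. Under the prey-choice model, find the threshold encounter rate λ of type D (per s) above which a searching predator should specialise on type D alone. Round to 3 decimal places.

Drop type F once their profitability E₂/h₂ falls below the rate achievable on type D alone: E₂/h₂ = λE₁/(1 + λh₁).
Solve for λ: λE₁h₂ = E₂(1 + λh₁) → λ(E₁h₂ − E₂h₁) = E₂ → λ = E₂/(E₁h₂ − E₂h₁).
λ = 1.17/(6.94×12.3 − 1.17×10.6) = 1.17/72.96 = 0.01604 per s.

0.016 per s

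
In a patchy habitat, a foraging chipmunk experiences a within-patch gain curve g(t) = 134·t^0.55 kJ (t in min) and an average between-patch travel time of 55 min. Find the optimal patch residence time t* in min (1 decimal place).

67.2 min

By the marginal value theorem, leave when the instantaneous gain rate g'(t) equals the habitat-wide average g(t)/(T + t).
g'(t) = 0.55·134·t^-0.45. Setting 0.55·134·t^-0.45 = 134·t^0.55/(55+t) gives 0.55(55+t) = t, so 0.45·t = 0.55×55.
t* = 0.55×55/0.45 = 67.22 min.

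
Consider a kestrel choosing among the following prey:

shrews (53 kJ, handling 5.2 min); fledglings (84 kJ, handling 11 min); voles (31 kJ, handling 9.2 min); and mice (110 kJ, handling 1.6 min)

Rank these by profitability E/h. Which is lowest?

voles

In descending order of E/h:
mice: 110/1.6 = 68.8 kJ/min
shrews: 53/5.2 = 10.2 kJ/min
fledglings: 84/11 = 7.64 kJ/min
voles: 31/9.2 = 3.37 kJ/min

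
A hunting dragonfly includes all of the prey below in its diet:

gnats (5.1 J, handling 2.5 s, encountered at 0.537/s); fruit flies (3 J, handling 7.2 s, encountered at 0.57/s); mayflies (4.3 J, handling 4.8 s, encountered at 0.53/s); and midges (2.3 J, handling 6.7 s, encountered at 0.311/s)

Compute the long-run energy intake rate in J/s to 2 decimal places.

Energy encountered per unit search time: 0.537×5.1 + 0.57×3 + 0.53×4.3 + 0.311×2.3 = 7.443 J/s.
Handling time per unit search time: 0.537×2.5 + 0.57×7.2 + 0.53×4.8 + 0.311×6.7 = 10.07.
Rate = 7.443/(1 + 10.07) = 0.6721 J/s.

0.67 J/s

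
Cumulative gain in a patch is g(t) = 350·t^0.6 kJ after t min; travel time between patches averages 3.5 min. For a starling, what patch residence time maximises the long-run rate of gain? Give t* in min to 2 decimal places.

5.25 min

By the marginal value theorem, leave when the instantaneous gain rate g'(t) equals the habitat-wide average g(t)/(T + t).
g'(t) = 0.6·350·t^-0.4. Setting 0.6·350·t^-0.4 = 350·t^0.6/(3.5+t) gives 0.6(3.5+t) = t, so 0.40·t = 0.6×3.5.
t* = 0.6×3.5/0.40 = 5.25 min.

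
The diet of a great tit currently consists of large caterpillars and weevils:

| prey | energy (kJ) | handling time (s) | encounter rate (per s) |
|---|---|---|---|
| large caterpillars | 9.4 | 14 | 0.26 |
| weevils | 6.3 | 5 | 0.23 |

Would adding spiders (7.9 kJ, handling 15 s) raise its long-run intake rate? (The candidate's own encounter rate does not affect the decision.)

No

Intake rate on the current diet: R = (0.26×9.4 + 0.23×6.3) / (1 + 0.26×14 + 0.23×5) = 3.893/5.79 = 0.6724 kJ/s.
spiders: E/h = 7.9/15 = 0.5267 kJ/s.
0.5267 < 0.6724, so adding spiders would lower the average — exclude it.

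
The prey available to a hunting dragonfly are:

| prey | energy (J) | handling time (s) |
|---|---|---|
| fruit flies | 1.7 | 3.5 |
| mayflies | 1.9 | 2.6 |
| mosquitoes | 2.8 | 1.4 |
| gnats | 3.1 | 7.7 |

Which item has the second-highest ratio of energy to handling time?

mayflies

Profitability E/h (J/s): fruit flies = 1.7/3.5 = 0.486, mayflies = 1.9/2.6 = 0.731, mosquitoes = 2.8/1.4 = 2, gnats = 3.1/7.7 = 0.403.
Ranked: mosquitoes > mayflies > fruit flies > gnats.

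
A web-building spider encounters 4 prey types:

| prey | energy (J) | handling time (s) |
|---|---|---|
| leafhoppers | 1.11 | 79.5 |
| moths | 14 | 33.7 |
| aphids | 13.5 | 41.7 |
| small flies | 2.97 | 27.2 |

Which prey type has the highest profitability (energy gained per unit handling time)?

Profitability E/h (J/s): leafhoppers = 1.11/79.5 = 0.014, moths = 14/33.7 = 0.415, aphids = 13.5/41.7 = 0.324, small flies = 2.97/27.2 = 0.109.
Ranked: moths > aphids > small flies > leafhoppers.

moths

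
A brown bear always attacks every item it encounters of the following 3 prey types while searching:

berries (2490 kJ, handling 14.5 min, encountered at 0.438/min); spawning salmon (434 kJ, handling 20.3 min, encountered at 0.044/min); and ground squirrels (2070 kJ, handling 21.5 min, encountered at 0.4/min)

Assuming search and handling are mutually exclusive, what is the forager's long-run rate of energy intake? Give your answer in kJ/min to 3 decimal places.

115.038 kJ/min

R = Σλ_iE_i / (1 + Σλ_ih_i)
Numerator: 0.438×2490 + 0.044×434 + 0.4×2070 = 1938
Denominator: 1 + 0.438×14.5 + 0.044×20.3 + 0.4×21.5 = 16.84
R = 1938/16.84 = 115 kJ/min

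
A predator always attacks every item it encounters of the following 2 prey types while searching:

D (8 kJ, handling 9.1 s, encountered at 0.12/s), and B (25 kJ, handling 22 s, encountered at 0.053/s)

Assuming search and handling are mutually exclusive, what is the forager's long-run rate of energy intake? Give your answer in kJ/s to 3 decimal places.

R = (0.12×8 + 0.053×25) / (1 + 0.12×9.1 + 0.053×22) = 2.285/3.258 = 0.7014 kJ/s.

0.701 kJ/s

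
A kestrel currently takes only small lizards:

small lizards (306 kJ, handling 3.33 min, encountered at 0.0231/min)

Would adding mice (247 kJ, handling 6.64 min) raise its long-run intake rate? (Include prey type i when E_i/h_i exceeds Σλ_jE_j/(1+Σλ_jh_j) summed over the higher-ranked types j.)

Yes

Current rate: (0.0231×306)/(1 + 0.0231×3.33) = 6.564 kJ/min.
mice: E/h = 247/6.64 = 37.2 kJ/min.
37.2 > 6.564, so adding mice raises the average — include it.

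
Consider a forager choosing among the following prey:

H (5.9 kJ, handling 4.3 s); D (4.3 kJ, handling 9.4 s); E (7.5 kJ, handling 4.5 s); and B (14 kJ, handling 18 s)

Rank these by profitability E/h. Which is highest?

E

Profitability E/h (kJ/s): H = 5.9/4.3 = 1.37, D = 4.3/9.4 = 0.457, E = 7.5/4.5 = 1.67, B = 14/18 = 0.778.
Ranked: E > H > B > D.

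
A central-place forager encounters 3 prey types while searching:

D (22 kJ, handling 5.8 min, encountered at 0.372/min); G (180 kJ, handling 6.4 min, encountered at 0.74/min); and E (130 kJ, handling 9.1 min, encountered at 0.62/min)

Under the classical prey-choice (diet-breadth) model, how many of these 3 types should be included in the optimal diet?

Rank by E/h (kJ/min): G 28.1, E 14.3, D 3.79. Include each in turn until the next type's E/h falls below the running intake rate.
Rate on top 1: 23.22. E: 14.3 < 23.22 → exclude; stop.
Optimal diet: G — 1 of 3 types.

1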